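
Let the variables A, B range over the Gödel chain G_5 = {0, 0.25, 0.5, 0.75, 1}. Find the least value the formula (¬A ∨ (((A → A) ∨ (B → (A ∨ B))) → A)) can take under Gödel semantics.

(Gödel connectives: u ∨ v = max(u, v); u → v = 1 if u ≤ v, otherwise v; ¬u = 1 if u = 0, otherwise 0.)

0.25

The minimum is attained at A = 0.25, B = 0:
  ¬A: Gödel ¬ of 0.25 = 0 (operand ≠ 0)
  (A → A): 0.25 ≤ 0.25, so result = 1
  (A ∨ B) = max(0.25, 0) = 0.25
  (B → (A ∨ B)): 0 ≤ 0.25, so result = 1
  ((A → A) ∨ (B → (A ∨ B))) = max(1, 1) = 1
  (((A → A) ∨ (B → (A ∨ B))) → A): 1 > 0.25, so result = 0.25
  (¬A ∨ (((A → A) ∨ (B → (A ∨ B))) → A)) = max(0, 0.25) = 0.25
Checking all 25 assignments confirms none give a value below 0.25.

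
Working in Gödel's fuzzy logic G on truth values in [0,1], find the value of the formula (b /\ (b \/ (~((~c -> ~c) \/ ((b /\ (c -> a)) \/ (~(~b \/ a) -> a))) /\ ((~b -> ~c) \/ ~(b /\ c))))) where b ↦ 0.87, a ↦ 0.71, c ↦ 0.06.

0.87

~c: Gödel ¬ of 0.06 = 0 (operand ≠ 0)
~c: Gödel ¬ of 0.06 = 0 (operand ≠ 0)
(~c -> ~c): 0 ≤ 0, so result = 1
(c -> a): 0.06 ≤ 0.71, so result = 1
(b /\ (c -> a)) = min(0.87, 1) = 0.87
~b: Gödel ¬ of 0.87 = 0 (operand ≠ 0)
(~b \/ a) = max(0, 0.71) = 0.71
~(~b \/ a): Gödel ¬ of 0.71 = 0 (operand ≠ 0)
(~(~b \/ a) -> a): 0 ≤ 0.71, so result = 1
((b /\ (c -> a)) \/ (~(~b \/ a) -> a)) = max(0.87, 1) = 1
((~c -> ~c) \/ ((b /\ (c -> a)) \/ (~(~b \/ a) -> a))) = max(1, 1) = 1
~((~c -> ~c) \/ ((b /\ (c -> a)) \/ (~(~b \/ a) -> a))): Gödel ¬ of 1 = 0 (operand ≠ 0)
~b: Gödel ¬ of 0.87 = 0 (operand ≠ 0)
~c: Gödel ¬ of 0.06 = 0 (operand ≠ 0)
(~b -> ~c): 0 ≤ 0, so result = 1
(b /\ c) = min(0.87, 0.06) = 0.06
~(b /\ c): Gödel ¬ of 0.06 = 0 (operand ≠ 0)
((~b -> ~c) \/ ~(b /\ c)) = max(1, 0) = 1
(~((~c -> ~c) \/ ((b /\ (c -> a)) \/ (~(~b \/ a) -> a))) /\ ((~b -> ~c) \/ ~(b /\ c))) = min(0, 1) = 0
(b \/ (~((~c -> ~c) \/ ((b /\ (c -> a)) \/ (~(~b \/ a) -> a))) /\ ((~b -> ~c) \/ ~(b /\ c)))) = max(0.87, 0) = 0.87
(b /\ (b \/ (~((~c -> ~c) \/ ((b /\ (c -> a)) \/ (~(~b \/ a) -> a))) /\ ((~b -> ~c) \/ ~(b /\ c))))) = min(0.87, 0.87) = 0.87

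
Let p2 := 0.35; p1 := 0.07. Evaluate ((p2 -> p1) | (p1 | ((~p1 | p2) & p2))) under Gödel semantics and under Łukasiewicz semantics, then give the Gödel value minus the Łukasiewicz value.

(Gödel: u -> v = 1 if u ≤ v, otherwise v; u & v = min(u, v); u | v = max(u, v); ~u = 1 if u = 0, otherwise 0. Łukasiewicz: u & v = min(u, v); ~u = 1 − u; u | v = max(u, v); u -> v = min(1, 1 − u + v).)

Gödel evaluation:
  (p2 -> p1): 0.35 > 0.07, so result = 0.07
  ~p1: Gödel ¬ of 0.07 = 0 (operand ≠ 0)
  (~p1 | p2) = max(0, 0.35) = 0.35
  ((~p1 | p2) & p2) = min(0.35, 0.35) = 0.35
  (p1 | ((~p1 | p2) & p2)) = max(0.07, 0.35) = 0.35
  ((p2 -> p1) | (p1 | ((~p1 | p2) & p2))) = max(0.07, 0.35) = 0.35
  Gödel value = 0.35
Łukasiewicz evaluation:
  (p2 -> p1): min(1, 1 − 0.35 + 0.07) = 0.72
  ~p1: Łukasiewicz ¬ gives 1 − 0.07 = 0.93
  (~p1 | p2) = max(0.93, 0.35) = 0.93
  ((~p1 | p2) & p2) = min(0.93, 0.35) = 0.35
  (p1 | ((~p1 | p2) & p2)) = max(0.07, 0.35) = 0.35
  ((p2 -> p1) | (p1 | ((~p1 | p2) & p2))) = max(0.72, 0.35) = 0.72
  Łukasiewicz value = 0.72
Difference: 0.35 − 0.72 = -0.37

-0.37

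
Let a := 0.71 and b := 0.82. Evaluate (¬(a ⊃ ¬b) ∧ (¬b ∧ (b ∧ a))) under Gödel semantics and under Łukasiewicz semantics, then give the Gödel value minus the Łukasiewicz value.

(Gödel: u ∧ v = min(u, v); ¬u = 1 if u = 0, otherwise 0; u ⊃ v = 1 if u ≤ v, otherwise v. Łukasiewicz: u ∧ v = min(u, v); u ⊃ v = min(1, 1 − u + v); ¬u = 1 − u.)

Gödel evaluation:
  ¬b: Gödel ¬ of 0.82 = 0 (operand ≠ 0)
  (a ⊃ ¬b): 0.71 > 0, so result = 0
  ¬(a ⊃ ¬b): Gödel ¬ of 0 = 1 (operand is 0)
  ¬b: Gödel ¬ of 0.82 = 0 (operand ≠ 0)
  (b ∧ a) = min(0.82, 0.71) = 0.71
  (¬b ∧ (b ∧ a)) = min(0, 0.71) = 0
  (¬(a ⊃ ¬b) ∧ (¬b ∧ (b ∧ a))) = min(1, 0) = 0
  Gödel value = 0
Łukasiewicz evaluation:
  ¬b: Łukasiewicz ¬ gives 1 − 0.82 = 0.18
  (a ⊃ ¬b): min(1, 1 − 0.71 + 0.18) = 0.47
  ¬(a ⊃ ¬b): Łukasiewicz ¬ gives 1 − 0.47 = 0.53
  ¬b: Łukasiewicz ¬ gives 1 − 0.82 = 0.18
  (b ∧ a) = min(0.82, 0.71) = 0.71
  (¬b ∧ (b ∧ a)) = min(0.18, 0.71) = 0.18
  (¬(a ⊃ ¬b) ∧ (¬b ∧ (b ∧ a))) = min(0.53, 0.18) = 0.18
  Łukasiewicz value = 0.18
Difference: 0 − 0.18 = -0.18

-0.18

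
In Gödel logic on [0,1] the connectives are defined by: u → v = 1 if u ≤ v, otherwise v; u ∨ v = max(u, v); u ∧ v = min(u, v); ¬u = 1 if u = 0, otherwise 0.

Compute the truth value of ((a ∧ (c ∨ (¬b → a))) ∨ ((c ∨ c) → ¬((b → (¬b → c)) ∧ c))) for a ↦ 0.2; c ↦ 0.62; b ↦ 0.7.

¬b: Gödel ¬ of 0.7 = 0 (operand ≠ 0)
(¬b → a): 0 ≤ 0.2, so result = 1
(c ∨ (¬b → a)) = max(0.62, 1) = 1
(a ∧ (c ∨ (¬b → a))) = min(0.2, 1) = 0.2
(c ∨ c) = max(0.62, 0.62) = 0.62
¬b: Gödel ¬ of 0.7 = 0 (operand ≠ 0)
(¬b → c): 0 ≤ 0.62, so result = 1
(b → (¬b → c)): 0.7 ≤ 1, so result = 1
((b → (¬b → c)) ∧ c) = min(1, 0.62) = 0.62
¬((b → (¬b → c)) ∧ c): Gödel ¬ of 0.62 = 0 (operand ≠ 0)
((c ∨ c) → ¬((b → (¬b → c)) ∧ c)): 0.62 > 0, so result = 0
((a ∧ (c ∨ (¬b → a))) ∨ ((c ∨ c) → ¬((b → (¬b → c)) ∧ c))) = max(0.2, 0) = 0.2

0.20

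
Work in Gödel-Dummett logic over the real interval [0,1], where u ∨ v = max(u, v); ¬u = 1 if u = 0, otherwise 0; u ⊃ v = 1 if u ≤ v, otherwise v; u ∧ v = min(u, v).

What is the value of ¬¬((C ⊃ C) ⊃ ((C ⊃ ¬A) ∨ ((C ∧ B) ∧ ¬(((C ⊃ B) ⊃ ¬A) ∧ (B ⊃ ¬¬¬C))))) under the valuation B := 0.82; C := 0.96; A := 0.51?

(C ⊃ C): 0.96 ≤ 0.96, so result = 1
¬A: Gödel ¬ of 0.51 = 0 (operand ≠ 0)
(C ⊃ ¬A): 0.96 > 0, so result = 0
(C ∧ B) = min(0.96, 0.82) = 0.82
(C ⊃ B): 0.96 > 0.82, so result = 0.82
¬A: Gödel ¬ of 0.51 = 0 (operand ≠ 0)
((C ⊃ B) ⊃ ¬A): 0.82 > 0, so result = 0
¬C: Gödel ¬ of 0.96 = 0 (operand ≠ 0)
¬¬C: Gödel ¬ of 0 = 1 (operand is 0)
¬¬¬C: Gödel ¬ of 1 = 0 (operand ≠ 0)
(B ⊃ ¬¬¬C): 0.82 > 0, so result = 0
(((C ⊃ B) ⊃ ¬A) ∧ (B ⊃ ¬¬¬C)) = min(0, 0) = 0
¬(((C ⊃ B) ⊃ ¬A) ∧ (B ⊃ ¬¬¬C)): Gödel ¬ of 0 = 1 (operand is 0)
((C ∧ B) ∧ ¬(((C ⊃ B) ⊃ ¬A) ∧ (B ⊃ ¬¬¬C))) = min(0.82, 1) = 0.82
((C ⊃ ¬A) ∨ ((C ∧ B) ∧ ¬(((C ⊃ B) ⊃ ¬A) ∧ (B ⊃ ¬¬¬C)))) = max(0, 0.82) = 0.82
((C ⊃ C) ⊃ ((C ⊃ ¬A) ∨ ((C ∧ B) ∧ ¬(((C ⊃ B) ⊃ ¬A) ∧ (B ⊃ ¬¬¬C))))): 1 > 0.82, so result = 0.82
¬((C ⊃ C) ⊃ ((C ⊃ ¬A) ∨ ((C ∧ B) ∧ ¬(((C ⊃ B) ⊃ ¬A) ∧ (B ⊃ ¬¬¬C))))): Gödel ¬ of 0.82 = 0 (operand ≠ 0)
¬¬((C ⊃ C) ⊃ ((C ⊃ ¬A) ∨ ((C ∧ B) ∧ ¬(((C ⊃ B) ⊃ ¬A) ∧ (B ⊃ ¬¬¬C))))): Gödel ¬ of 0 = 1 (operand is 0)

1.00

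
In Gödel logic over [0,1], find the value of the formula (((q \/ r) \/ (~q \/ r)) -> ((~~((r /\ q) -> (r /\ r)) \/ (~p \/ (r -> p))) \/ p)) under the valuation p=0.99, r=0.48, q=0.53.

1.00

(q \/ r) = max(0.53, 0.48) = 0.53
~q: Gödel ¬ of 0.53 = 0 (operand ≠ 0)
(~q \/ r) = max(0, 0.48) = 0.48
((q \/ r) \/ (~q \/ r)) = max(0.53, 0.48) = 0.53
(r /\ q) = min(0.48, 0.53) = 0.48
(r /\ r) = min(0.48, 0.48) = 0.48
((r /\ q) -> (r /\ r)): 0.48 ≤ 0.48, so result = 1
~((r /\ q) -> (r /\ r)): Gödel ¬ of 1 = 0 (operand ≠ 0)
~~((r /\ q) -> (r /\ r)): Gödel ¬ of 0 = 1 (operand is 0)
~p: Gödel ¬ of 0.99 = 0 (operand ≠ 0)
(r -> p): 0.48 ≤ 0.99, so result = 1
(~p \/ (r -> p)) = max(0, 1) = 1
(~~((r /\ q) -> (r /\ r)) \/ (~p \/ (r -> p))) = max(1, 1) = 1
((~~((r /\ q) -> (r /\ r)) \/ (~p \/ (r -> p))) \/ p) = max(1, 0.99) = 1
(((q \/ r) \/ (~q \/ r)) -> ((~~((r /\ q) -> (r /\ r)) \/ (~p \/ (r -> p))) \/ p)): 0.53 ≤ 1, so result = 1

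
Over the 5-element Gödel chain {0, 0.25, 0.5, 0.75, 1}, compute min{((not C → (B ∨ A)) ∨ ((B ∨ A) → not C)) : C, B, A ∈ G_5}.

1.00

Every assignment gives 1. For instance at C = 0, B = 0, A = 0:
  not C: Gödel ¬ of 0 = 1 (operand is 0)
  (B ∨ A) = max(0, 0) = 0
  (not C → (B ∨ A)): 1 > 0, so result = 0
  (B ∨ A) = max(0, 0) = 0
  not C: Gödel ¬ of 0 = 1 (operand is 0)
  ((B ∨ A) → not C): 0 ≤ 1, so result = 1
  ((not C → (B ∨ A)) ∨ ((B ∨ A) → not C)) = max(0, 1) = 1
All 125 assignments give value 1 — the formula is a G_5-tautology.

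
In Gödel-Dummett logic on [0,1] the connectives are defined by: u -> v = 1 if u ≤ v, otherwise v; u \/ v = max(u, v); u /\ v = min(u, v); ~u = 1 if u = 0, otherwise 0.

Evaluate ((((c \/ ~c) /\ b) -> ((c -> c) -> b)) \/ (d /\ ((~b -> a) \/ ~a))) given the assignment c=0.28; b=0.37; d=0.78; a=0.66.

1.00

~c: Gödel ¬ of 0.28 = 0 (operand ≠ 0)
(c \/ ~c) = max(0.28, 0) = 0.28
((c \/ ~c) /\ b) = min(0.28, 0.37) = 0.28
(c -> c): 0.28 ≤ 0.28, so result = 1
((c -> c) -> b): 1 > 0.37, so result = 0.37
(((c \/ ~c) /\ b) -> ((c -> c) -> b)): 0.28 ≤ 0.37, so result = 1
~b: Gödel ¬ of 0.37 = 0 (operand ≠ 0)
(~b -> a): 0 ≤ 0.66, so result = 1
~a: Gödel ¬ of 0.66 = 0 (operand ≠ 0)
((~b -> a) \/ ~a) = max(1, 0) = 1
(d /\ ((~b -> a) \/ ~a)) = min(0.78, 1) = 0.78
((((c \/ ~c) /\ b) -> ((c -> c) -> b)) \/ (d /\ ((~b -> a) \/ ~a))) = max(1, 0.78) = 1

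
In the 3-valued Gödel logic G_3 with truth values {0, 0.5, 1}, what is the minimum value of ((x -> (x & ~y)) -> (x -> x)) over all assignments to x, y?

1.00

Every assignment gives 1. For instance at x = 0, y = 0:
  ~y: Gödel ¬ of 0 = 1 (operand is 0)
  (x & ~y) = min(0, 1) = 0
  (x -> (x & ~y)): 0 ≤ 0, so result = 1
  (x -> x): 0 ≤ 0, so result = 1
  ((x -> (x & ~y)) -> (x -> x)): 1 ≤ 1, so result = 1
All 9 assignments give value 1 — the formula is a G_3-tautology.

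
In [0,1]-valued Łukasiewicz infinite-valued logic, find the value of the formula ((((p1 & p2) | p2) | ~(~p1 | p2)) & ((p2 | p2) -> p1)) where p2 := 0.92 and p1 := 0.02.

0.10

(p1 & p2) = min(0.02, 0.92) = 0.02
((p1 & p2) | p2) = max(0.02, 0.92) = 0.92
~p1: Łukasiewicz ¬ gives 1 − 0.02 = 0.98
(~p1 | p2) = max(0.98, 0.92) = 0.98
~(~p1 | p2): Łukasiewicz ¬ gives 1 − 0.98 = 0.02
(((p1 & p2) | p2) | ~(~p1 | p2)) = max(0.92, 0.02) = 0.92
(p2 | p2) = max(0.92, 0.92) = 0.92
((p2 | p2) -> p1): min(1, 1 − 0.92 + 0.02) = 0.1
((((p1 & p2) | p2) | ~(~p1 | p2)) & ((p2 | p2) -> p1)) = min(0.92, 0.1) = 0.1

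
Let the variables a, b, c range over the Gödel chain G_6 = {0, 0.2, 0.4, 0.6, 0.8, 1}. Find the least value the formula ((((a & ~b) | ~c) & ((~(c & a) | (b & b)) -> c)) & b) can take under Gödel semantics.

The minimum is attained at a = 0, b = 0, c = 0:
  ~b: Gödel ¬ of 0 = 1 (operand is 0)
  (a & ~b) = min(0, 1) = 0
  ~c: Gödel ¬ of 0 = 1 (operand is 0)
  ((a & ~b) | ~c) = max(0, 1) = 1
  (c & a) = min(0, 0) = 0
  ~(c & a): Gödel ¬ of 0 = 1 (operand is 0)
  (b & b) = min(0, 0) = 0
  (~(c & a) | (b & b)) = max(1, 0) = 1
  ((~(c & a) | (b & b)) -> c): 1 > 0, so result = 0
  (((a & ~b) | ~c) & ((~(c & a) | (b & b)) -> c)) = min(1, 0) = 0
  ((((a & ~b) | ~c) & ((~(c & a) | (b & b)) -> c)) & b) = min(0, 0) = 0
Checking all 216 assignments confirms none give a value below 0.00.

0.00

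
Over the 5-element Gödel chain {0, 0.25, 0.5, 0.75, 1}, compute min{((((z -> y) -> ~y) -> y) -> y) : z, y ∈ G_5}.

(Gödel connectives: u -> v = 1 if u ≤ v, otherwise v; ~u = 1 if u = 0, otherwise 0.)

The minimum is attained at z = 0, y = 0.25:
  (z -> y): 0 ≤ 0.25, so result = 1
  ~y: Gödel ¬ of 0.25 = 0 (operand ≠ 0)
  ((z -> y) -> ~y): 1 > 0, so result = 0
  (((z -> y) -> ~y) -> y): 0 ≤ 0.25, so result = 1
  ((((z -> y) -> ~y) -> y) -> y): 1 > 0.25, so result = 0.25
Checking all 25 assignments confirms none give a value below 0.25.

0.25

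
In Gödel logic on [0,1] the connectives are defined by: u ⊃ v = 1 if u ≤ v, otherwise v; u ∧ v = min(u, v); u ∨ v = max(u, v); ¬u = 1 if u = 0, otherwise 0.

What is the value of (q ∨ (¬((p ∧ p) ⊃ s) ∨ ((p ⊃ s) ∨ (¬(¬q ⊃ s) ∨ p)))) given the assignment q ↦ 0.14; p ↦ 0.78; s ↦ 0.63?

0.78

(p ∧ p) = min(0.78, 0.78) = 0.78
((p ∧ p) ⊃ s): 0.78 > 0.63, so result = 0.63
¬((p ∧ p) ⊃ s): Gödel ¬ of 0.63 = 0 (operand ≠ 0)
(p ⊃ s): 0.78 > 0.63, so result = 0.63
¬q: Gödel ¬ of 0.14 = 0 (operand ≠ 0)
(¬q ⊃ s): 0 ≤ 0.63, so result = 1
¬(¬q ⊃ s): Gödel ¬ of 1 = 0 (operand ≠ 0)
(¬(¬q ⊃ s) ∨ p) = max(0, 0.78) = 0.78
((p ⊃ s) ∨ (¬(¬q ⊃ s) ∨ p)) = max(0.63, 0.78) = 0.78
(¬((p ∧ p) ⊃ s) ∨ ((p ⊃ s) ∨ (¬(¬q ⊃ s) ∨ p))) = max(0, 0.78) = 0.78
(q ∨ (¬((p ∧ p) ⊃ s) ∨ ((p ⊃ s) ∨ (¬(¬q ⊃ s) ∨ p)))) = max(0.14, 0.78) = 0.78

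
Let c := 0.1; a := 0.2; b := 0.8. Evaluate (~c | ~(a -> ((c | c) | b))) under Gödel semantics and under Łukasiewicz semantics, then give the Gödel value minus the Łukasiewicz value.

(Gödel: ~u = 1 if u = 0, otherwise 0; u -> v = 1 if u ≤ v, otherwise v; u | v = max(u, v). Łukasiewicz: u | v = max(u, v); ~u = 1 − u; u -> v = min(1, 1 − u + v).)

-0.90

Gödel evaluation:
  ~c: Gödel ¬ of 0.1 = 0 (operand ≠ 0)
  (c | c) = max(0.1, 0.1) = 0.1
  ((c | c) | b) = max(0.1, 0.8) = 0.8
  (a -> ((c | c) | b)): 0.2 ≤ 0.8, so result = 1
  ~(a -> ((c | c) | b)): Gödel ¬ of 1 = 0 (operand ≠ 0)
  (~c | ~(a -> ((c | c) | b))) = max(0, 0) = 0
  Gödel value = 0
Łukasiewicz evaluation:
  ~c: Łukasiewicz ¬ gives 1 − 0.1 = 0.9
  (c | c) = max(0.1, 0.1) = 0.1
  ((c | c) | b) = max(0.1, 0.8) = 0.8
  (a -> ((c | c) | b)): min(1, 1 − 0.2 + 0.8) = 1
  ~(a -> ((c | c) | b)): Łukasiewicz ¬ gives 1 − 1 = 0
  (~c | ~(a -> ((c | c) | b))) = max(0.9, 0) = 0.9
  Łukasiewicz value = 0.9
Difference: 0 − 0.9 = -0.90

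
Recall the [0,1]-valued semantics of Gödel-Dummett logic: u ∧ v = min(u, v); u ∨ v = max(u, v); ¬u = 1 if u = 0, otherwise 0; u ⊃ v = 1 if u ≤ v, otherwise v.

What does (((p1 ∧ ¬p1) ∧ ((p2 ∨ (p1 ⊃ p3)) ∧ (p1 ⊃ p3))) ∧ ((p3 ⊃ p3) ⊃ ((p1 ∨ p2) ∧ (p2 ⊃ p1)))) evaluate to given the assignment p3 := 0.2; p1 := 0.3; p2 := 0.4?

¬p1: Gödel ¬ of 0.3 = 0 (operand ≠ 0)
(p1 ∧ ¬p1) = min(0.3, 0) = 0
(p1 ⊃ p3): 0.3 > 0.2, so result = 0.2
(p2 ∨ (p1 ⊃ p3)) = max(0.4, 0.2) = 0.4
(p1 ⊃ p3): 0.3 > 0.2, so result = 0.2
((p2 ∨ (p1 ⊃ p3)) ∧ (p1 ⊃ p3)) = min(0.4, 0.2) = 0.2
((p1 ∧ ¬p1) ∧ ((p2 ∨ (p1 ⊃ p3)) ∧ (p1 ⊃ p3))) = min(0, 0.2) = 0
(p3 ⊃ p3): 0.2 ≤ 0.2, so result = 1
(p1 ∨ p2) = max(0.3, 0.4) = 0.4
(p2 ⊃ p1): 0.4 > 0.3, so result = 0.3
((p1 ∨ p2) ∧ (p2 ⊃ p1)) = min(0.4, 0.3) = 0.3
((p3 ⊃ p3) ⊃ ((p1 ∨ p2) ∧ (p2 ⊃ p1))): 1 > 0.3, so result = 0.3
(((p1 ∧ ¬p1) ∧ ((p2 ∨ (p1 ⊃ p3)) ∧ (p1 ⊃ p3))) ∧ ((p3 ⊃ p3) ⊃ ((p1 ∨ p2) ∧ (p2 ⊃ p1)))) = min(0, 0.3) = 0

0.00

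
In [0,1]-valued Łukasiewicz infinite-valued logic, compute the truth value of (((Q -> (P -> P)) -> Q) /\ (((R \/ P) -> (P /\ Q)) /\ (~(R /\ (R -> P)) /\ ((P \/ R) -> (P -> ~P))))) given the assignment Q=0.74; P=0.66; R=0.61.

0.39

(P -> P): min(1, 1 − 0.66 + 0.66) = 1
(Q -> (P -> P)): min(1, 1 − 0.74 + 1) = 1
((Q -> (P -> P)) -> Q): min(1, 1 − 1 + 0.74) = 0.74
(R \/ P) = max(0.61, 0.66) = 0.66
(P /\ Q) = min(0.66, 0.74) = 0.66
((R \/ P) -> (P /\ Q)): min(1, 1 − 0.66 + 0.66) = 1
(R -> P): min(1, 1 − 0.61 + 0.66) = 1
(R /\ (R -> P)) = min(0.61, 1) = 0.61
~(R /\ (R -> P)): Łukasiewicz ¬ gives 1 − 0.61 = 0.39
(P \/ R) = max(0.66, 0.61) = 0.66
~P: Łukasiewicz ¬ gives 1 − 0.66 = 0.34
(P -> ~P): min(1, 1 − 0.66 + 0.34) = 0.68
((P \/ R) -> (P -> ~P)): min(1, 1 − 0.66 + 0.68) = 1
(~(R /\ (R -> P)) /\ ((P \/ R) -> (P -> ~P))) = min(0.39, 1) = 0.39
(((R \/ P) -> (P /\ Q)) /\ (~(R /\ (R -> P)) /\ ((P \/ R) -> (P -> ~P)))) = min(1, 0.39) = 0.39
(((Q -> (P -> P)) -> Q) /\ (((R \/ P) -> (P /\ Q)) /\ (~(R /\ (R -> P)) /\ ((P \/ R) -> (P -> ~P))))) = min(0.74, 0.39) = 0.39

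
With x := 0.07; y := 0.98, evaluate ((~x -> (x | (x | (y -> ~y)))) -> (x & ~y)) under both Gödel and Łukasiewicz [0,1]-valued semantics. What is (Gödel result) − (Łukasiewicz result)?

Gödel evaluation:
  ~x: Gödel ¬ of 0.07 = 0 (operand ≠ 0)
  ~y: Gödel ¬ of 0.98 = 0 (operand ≠ 0)
  (y -> ~y): 0.98 > 0, so result = 0
  (x | (y -> ~y)) = max(0.07, 0) = 0.07
  (x | (x | (y -> ~y))) = max(0.07, 0.07) = 0.07
  (~x -> (x | (x | (y -> ~y)))): 0 ≤ 0.07, so result = 1
  ~y: Gödel ¬ of 0.98 = 0 (operand ≠ 0)
  (x & ~y) = min(0.07, 0) = 0
  ((~x -> (x | (x | (y -> ~y)))) -> (x & ~y)): 1 > 0, so result = 0
  Gödel value = 0
Łukasiewicz evaluation:
  ~x: Łukasiewicz ¬ gives 1 − 0.07 = 0.93
  ~y: Łukasiewicz ¬ gives 1 − 0.98 = 0.02
  (y -> ~y): min(1, 1 − 0.98 + 0.02) = 0.04
  (x | (y -> ~y)) = max(0.07, 0.04) = 0.07
  (x | (x | (y -> ~y))) = max(0.07, 0.07) = 0.07
  (~x -> (x | (x | (y -> ~y)))): min(1, 1 − 0.93 + 0.07) = 0.14
  ~y: Łukasiewicz ¬ gives 1 − 0.98 = 0.02
  (x & ~y) = min(0.07, 0.02) = 0.02
  ((~x -> (x | (x | (y -> ~y)))) -> (x & ~y)): min(1, 1 − 0.14 + 0.02) = 0.88
  Łukasiewicz value = 0.88
Difference: 0 − 0.88 = -0.88

-0.88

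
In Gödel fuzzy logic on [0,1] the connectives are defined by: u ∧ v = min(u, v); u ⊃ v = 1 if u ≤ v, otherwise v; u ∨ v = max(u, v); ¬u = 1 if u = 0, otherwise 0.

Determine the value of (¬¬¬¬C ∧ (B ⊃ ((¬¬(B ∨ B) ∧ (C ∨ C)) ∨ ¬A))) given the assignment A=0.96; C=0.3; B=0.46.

0.30

¬C: Gödel ¬ of 0.3 = 0 (operand ≠ 0)
¬¬C: Gödel ¬ of 0 = 1 (operand is 0)
¬¬¬C: Gödel ¬ of 1 = 0 (operand ≠ 0)
¬¬¬¬C: Gödel ¬ of 0 = 1 (operand is 0)
(B ∨ B) = max(0.46, 0.46) = 0.46
¬(B ∨ B): Gödel ¬ of 0.46 = 0 (operand ≠ 0)
¬¬(B ∨ B): Gödel ¬ of 0 = 1 (operand is 0)
(C ∨ C) = max(0.3, 0.3) = 0.3
(¬¬(B ∨ B) ∧ (C ∨ C)) = min(1, 0.3) = 0.3
¬A: Gödel ¬ of 0.96 = 0 (operand ≠ 0)
((¬¬(B ∨ B) ∧ (C ∨ C)) ∨ ¬A) = max(0.3, 0) = 0.3
(B ⊃ ((¬¬(B ∨ B) ∧ (C ∨ C)) ∨ ¬A)): 0.46 > 0.3, so result = 0.3
(¬¬¬¬C ∧ (B ⊃ ((¬¬(B ∨ B) ∧ (C ∨ C)) ∨ ¬A))) = min(1, 0.3) = 0.3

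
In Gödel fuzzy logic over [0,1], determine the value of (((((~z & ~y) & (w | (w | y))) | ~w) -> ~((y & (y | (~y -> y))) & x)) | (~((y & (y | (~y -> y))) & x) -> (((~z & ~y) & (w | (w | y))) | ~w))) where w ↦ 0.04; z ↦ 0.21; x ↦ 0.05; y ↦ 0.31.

~z: Gödel ¬ of 0.21 = 0 (operand ≠ 0)
~y: Gödel ¬ of 0.31 = 0 (operand ≠ 0)
(~z & ~y) = min(0, 0) = 0
(w | y) = max(0.04, 0.31) = 0.31
(w | (w | y)) = max(0.04, 0.31) = 0.31
((~z & ~y) & (w | (w | y))) = min(0, 0.31) = 0
~w: Gödel ¬ of 0.04 = 0 (operand ≠ 0)
(((~z & ~y) & (w | (w | y))) | ~w) = max(0, 0) = 0
~y: Gödel ¬ of 0.31 = 0 (operand ≠ 0)
(~y -> y): 0 ≤ 0.31, so result = 1
(y | (~y -> y)) = max(0.31, 1) = 1
(y & (y | (~y -> y))) = min(0.31, 1) = 0.31
((y & (y | (~y -> y))) & x) = min(0.31, 0.05) = 0.05
~((y & (y | (~y -> y))) & x): Gödel ¬ of 0.05 = 0 (operand ≠ 0)
((((~z & ~y) & (w | (w | y))) | ~w) -> ~((y & (y | (~y -> y))) & x)): 0 ≤ 0, so result = 1
~y: Gödel ¬ of 0.31 = 0 (operand ≠ 0)
(~y -> y): 0 ≤ 0.31, so result = 1
(y | (~y -> y)) = max(0.31, 1) = 1
(y & (y | (~y -> y))) = min(0.31, 1) = 0.31
((y & (y | (~y -> y))) & x) = min(0.31, 0.05) = 0.05
~((y & (y | (~y -> y))) & x): Gödel ¬ of 0.05 = 0 (operand ≠ 0)
~z: Gödel ¬ of 0.21 = 0 (operand ≠ 0)
~y: Gödel ¬ of 0.31 = 0 (operand ≠ 0)
(~z & ~y) = min(0, 0) = 0
(w | y) = max(0.04, 0.31) = 0.31
(w | (w | y)) = max(0.04, 0.31) = 0.31
((~z & ~y) & (w | (w | y))) = min(0, 0.31) = 0
~w: Gödel ¬ of 0.04 = 0 (operand ≠ 0)
(((~z & ~y) & (w | (w | y))) | ~w) = max(0, 0) = 0
(~((y & (y | (~y -> y))) & x) -> (((~z & ~y) & (w | (w | y))) | ~w)): 0 ≤ 0, so result = 1
(((((~z & ~y) & (w | (w | y))) | ~w) -> ~((y & (y | (~y -> y))) & x)) | (~((y & (y | (~y -> y))) & x) -> (((~z & ~y) & (w | (w | y))) | ~w))) = max(1, 1) = 1

1.00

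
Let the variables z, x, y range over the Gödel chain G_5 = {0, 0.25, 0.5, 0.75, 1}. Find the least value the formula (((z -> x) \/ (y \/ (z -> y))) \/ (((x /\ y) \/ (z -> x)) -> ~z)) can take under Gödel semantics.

The minimum is attained at z = 0.5, x = 0.25, y = 0:
  (z -> x): 0.5 > 0.25, so result = 0.25
  (z -> y): 0.5 > 0, so result = 0
  (y \/ (z -> y)) = max(0, 0) = 0
  ((z -> x) \/ (y \/ (z -> y))) = max(0.25, 0) = 0.25
  (x /\ y) = min(0.25, 0) = 0
  (z -> x): 0.5 > 0.25, so result = 0.25
  ((x /\ y) \/ (z -> x)) = max(0, 0.25) = 0.25
  ~z: Gödel ¬ of 0.5 = 0 (operand ≠ 0)
  (((x /\ y) \/ (z -> x)) -> ~z): 0.25 > 0, so result = 0
  (((z -> x) \/ (y \/ (z -> y))) \/ (((x /\ y) \/ (z -> x)) -> ~z)) = max(0.25, 0) = 0.25
Checking all 125 assignments confirms none give a value below 0.25.

0.25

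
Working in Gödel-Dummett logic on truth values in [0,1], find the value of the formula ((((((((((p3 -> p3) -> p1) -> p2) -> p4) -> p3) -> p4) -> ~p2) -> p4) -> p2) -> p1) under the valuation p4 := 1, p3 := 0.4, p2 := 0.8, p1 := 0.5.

0.50

(p3 -> p3): 0.4 ≤ 0.4, so result = 1
((p3 -> p3) -> p1): 1 > 0.5, so result = 0.5
(((p3 -> p3) -> p1) -> p2): 0.5 ≤ 0.8, so result = 1
((((p3 -> p3) -> p1) -> p2) -> p4): 1 ≤ 1, so result = 1
(((((p3 -> p3) -> p1) -> p2) -> p4) -> p3): 1 > 0.4, so result = 0.4
((((((p3 -> p3) -> p1) -> p2) -> p4) -> p3) -> p4): 0.4 ≤ 1, so result = 1
~p2: Gödel ¬ of 0.8 = 0 (operand ≠ 0)
(((((((p3 -> p3) -> p1) -> p2) -> p4) -> p3) -> p4) -> ~p2): 1 > 0, so result = 0
((((((((p3 -> p3) -> p1) -> p2) -> p4) -> p3) -> p4) -> ~p2) -> p4): 0 ≤ 1, so result = 1
(((((((((p3 -> p3) -> p1) -> p2) -> p4) -> p3) -> p4) -> ~p2) -> p4) -> p2): 1 > 0.8, so result = 0.8
((((((((((p3 -> p3) -> p1) -> p2) -> p4) -> p3) -> p4) -> ~p2) -> p4) -> p2) -> p1): 0.8 > 0.5, so result = 0.5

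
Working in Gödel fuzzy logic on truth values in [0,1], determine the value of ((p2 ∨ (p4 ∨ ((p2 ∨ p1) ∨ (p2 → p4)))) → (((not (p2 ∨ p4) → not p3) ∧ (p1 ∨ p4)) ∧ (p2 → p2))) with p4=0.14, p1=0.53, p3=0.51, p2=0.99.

0.53

(p2 ∨ p1) = max(0.99, 0.53) = 0.99
(p2 → p4): 0.99 > 0.14, so result = 0.14
((p2 ∨ p1) ∨ (p2 → p4)) = max(0.99, 0.14) = 0.99
(p4 ∨ ((p2 ∨ p1) ∨ (p2 → p4))) = max(0.14, 0.99) = 0.99
(p2 ∨ (p4 ∨ ((p2 ∨ p1) ∨ (p2 → p4)))) = max(0.99, 0.99) = 0.99
(p2 ∨ p4) = max(0.99, 0.14) = 0.99
not (p2 ∨ p4): Gödel ¬ of 0.99 = 0 (operand ≠ 0)
not p3: Gödel ¬ of 0.51 = 0 (operand ≠ 0)
(not (p2 ∨ p4) → not p3): 0 ≤ 0, so result = 1
(p1 ∨ p4) = max(0.53, 0.14) = 0.53
((not (p2 ∨ p4) → not p3) ∧ (p1 ∨ p4)) = min(1, 0.53) = 0.53
(p2 → p2): 0.99 ≤ 0.99, so result = 1
(((not (p2 ∨ p4) → not p3) ∧ (p1 ∨ p4)) ∧ (p2 → p2)) = min(0.53, 1) = 0.53
((p2 ∨ (p4 ∨ ((p2 ∨ p1) ∨ (p2 → p4)))) → (((not (p2 ∨ p4) → not p3) ∧ (p1 ∨ p4)) ∧ (p2 → p2))): 0.99 > 0.53, so result = 0.53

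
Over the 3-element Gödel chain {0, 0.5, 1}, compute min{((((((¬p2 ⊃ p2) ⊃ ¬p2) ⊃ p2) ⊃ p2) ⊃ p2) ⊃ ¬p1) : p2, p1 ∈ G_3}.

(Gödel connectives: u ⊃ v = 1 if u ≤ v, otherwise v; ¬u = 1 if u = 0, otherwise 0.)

0.00

The minimum is attained at p2 = 0.5, p1 = 0.5:
  ¬p2: Gödel ¬ of 0.5 = 0 (operand ≠ 0)
  (¬p2 ⊃ p2): 0 ≤ 0.5, so result = 1
  ¬p2: Gödel ¬ of 0.5 = 0 (operand ≠ 0)
  ((¬p2 ⊃ p2) ⊃ ¬p2): 1 > 0, so result = 0
  (((¬p2 ⊃ p2) ⊃ ¬p2) ⊃ p2): 0 ≤ 0.5, so result = 1
  ((((¬p2 ⊃ p2) ⊃ ¬p2) ⊃ p2) ⊃ p2): 1 > 0.5, so result = 0.5
  (((((¬p2 ⊃ p2) ⊃ ¬p2) ⊃ p2) ⊃ p2) ⊃ p2): 0.5 ≤ 0.5, so result = 1
  ¬p1: Gödel ¬ of 0.5 = 0 (operand ≠ 0)
  ((((((¬p2 ⊃ p2) ⊃ ¬p2) ⊃ p2) ⊃ p2) ⊃ p2) ⊃ ¬p1): 1 > 0, so result = 0
Checking all 9 assignments confirms none give a value below 0.00.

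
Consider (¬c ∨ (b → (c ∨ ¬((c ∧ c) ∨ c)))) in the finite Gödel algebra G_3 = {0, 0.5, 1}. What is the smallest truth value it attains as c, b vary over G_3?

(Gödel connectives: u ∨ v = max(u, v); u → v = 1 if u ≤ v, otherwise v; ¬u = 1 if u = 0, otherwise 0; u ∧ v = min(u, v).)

0.50

The minimum is attained at c = 0.5, b = 1:
  ¬c: Gödel ¬ of 0.5 = 0 (operand ≠ 0)
  (c ∧ c) = min(0.5, 0.5) = 0.5
  ((c ∧ c) ∨ c) = max(0.5, 0.5) = 0.5
  ¬((c ∧ c) ∨ c): Gödel ¬ of 0.5 = 0 (operand ≠ 0)
  (c ∨ ¬((c ∧ c) ∨ c)) = max(0.5, 0) = 0.5
  (b → (c ∨ ¬((c ∧ c) ∨ c))): 1 > 0.5, so result = 0.5
  (¬c ∨ (b → (c ∨ ¬((c ∧ c) ∨ c)))) = max(0, 0.5) = 0.5
Checking all 9 assignments confirms none give a value below 0.50.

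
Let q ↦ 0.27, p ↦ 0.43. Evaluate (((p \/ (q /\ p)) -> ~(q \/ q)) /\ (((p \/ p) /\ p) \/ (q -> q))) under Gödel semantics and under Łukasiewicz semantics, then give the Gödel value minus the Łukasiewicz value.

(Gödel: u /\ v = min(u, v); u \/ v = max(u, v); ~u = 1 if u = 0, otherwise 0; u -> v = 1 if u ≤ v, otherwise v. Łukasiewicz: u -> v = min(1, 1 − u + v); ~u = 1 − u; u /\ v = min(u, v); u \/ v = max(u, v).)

-1.00

Gödel evaluation:
  (q /\ p) = min(0.27, 0.43) = 0.27
  (p \/ (q /\ p)) = max(0.43, 0.27) = 0.43
  (q \/ q) = max(0.27, 0.27) = 0.27
  ~(q \/ q): Gödel ¬ of 0.27 = 0 (operand ≠ 0)
  ((p \/ (q /\ p)) -> ~(q \/ q)): 0.43 > 0, so result = 0
  (p \/ p) = max(0.43, 0.43) = 0.43
  ((p \/ p) /\ p) = min(0.43, 0.43) = 0.43
  (q -> q): 0.27 ≤ 0.27, so result = 1
  (((p \/ p) /\ p) \/ (q -> q)) = max(0.43, 1) = 1
  (((p \/ (q /\ p)) -> ~(q \/ q)) /\ (((p \/ p) /\ p) \/ (q -> q))) = min(0, 1) = 0
  Gödel value = 0
Łukasiewicz evaluation:
  (q /\ p) = min(0.27, 0.43) = 0.27
  (p \/ (q /\ p)) = max(0.43, 0.27) = 0.43
  (q \/ q) = max(0.27, 0.27) = 0.27
  ~(q \/ q): Łukasiewicz ¬ gives 1 − 0.27 = 0.73
  ((p \/ (q /\ p)) -> ~(q \/ q)): min(1, 1 − 0.43 + 0.73) = 1
  (p \/ p) = max(0.43, 0.43) = 0.43
  ((p \/ p) /\ p) = min(0.43, 0.43) = 0.43
  (q -> q): min(1, 1 − 0.27 + 0.27) = 1
  (((p \/ p) /\ p) \/ (q -> q)) = max(0.43, 1) = 1
  (((p \/ (q /\ p)) -> ~(q \/ q)) /\ (((p \/ p) /\ p) \/ (q -> q))) = min(1, 1) = 1
  Łukasiewicz value = 1
Difference: 0 − 1 = -1.00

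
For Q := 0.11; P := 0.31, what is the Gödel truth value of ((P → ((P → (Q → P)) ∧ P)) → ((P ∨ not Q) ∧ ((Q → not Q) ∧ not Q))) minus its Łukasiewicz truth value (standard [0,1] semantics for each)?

Gödel evaluation:
  (Q → P): 0.11 ≤ 0.31, so result = 1
  (P → (Q → P)): 0.31 ≤ 1, so result = 1
  ((P → (Q → P)) ∧ P) = min(1, 0.31) = 0.31
  (P → ((P → (Q → P)) ∧ P)): 0.31 ≤ 0.31, so result = 1
  not Q: Gödel ¬ of 0.11 = 0 (operand ≠ 0)
  (P ∨ not Q) = max(0.31, 0) = 0.31
  not Q: Gödel ¬ of 0.11 = 0 (operand ≠ 0)
  (Q → not Q): 0.11 > 0, so result = 0
  not Q: Gödel ¬ of 0.11 = 0 (operand ≠ 0)
  ((Q → not Q) ∧ not Q) = min(0, 0) = 0
  ((P ∨ not Q) ∧ ((Q → not Q) ∧ not Q)) = min(0.31, 0) = 0
  ((P → ((P → (Q → P)) ∧ P)) → ((P ∨ not Q) ∧ ((Q → not Q) ∧ not Q))): 1 > 0, so result = 0
  Gödel value = 0
Łukasiewicz evaluation:
  (Q → P): min(1, 1 − 0.11 + 0.31) = 1
  (P → (Q → P)): min(1, 1 − 0.31 + 1) = 1
  ((P → (Q → P)) ∧ P) = min(1, 0.31) = 0.31
  (P → ((P → (Q → P)) ∧ P)): min(1, 1 − 0.31 + 0.31) = 1
  not Q: Łukasiewicz ¬ gives 1 − 0.11 = 0.89
  (P ∨ not Q) = max(0.31, 0.89) = 0.89
  not Q: Łukasiewicz ¬ gives 1 − 0.11 = 0.89
  (Q → not Q): min(1, 1 − 0.11 + 0.89) = 1
  not Q: Łukasiewicz ¬ gives 1 − 0.11 = 0.89
  ((Q → not Q) ∧ not Q) = min(1, 0.89) = 0.89
  ((P ∨ not Q) ∧ ((Q → not Q) ∧ not Q)) = min(0.89, 0.89) = 0.89
  ((P → ((P → (Q → P)) ∧ P)) → ((P ∨ not Q) ∧ ((Q → not Q) ∧ not Q))): min(1, 1 − 1 + 0.89) = 0.89
  Łukasiewicz value = 0.89
Difference: 0 − 0.89 = -0.89

-0.89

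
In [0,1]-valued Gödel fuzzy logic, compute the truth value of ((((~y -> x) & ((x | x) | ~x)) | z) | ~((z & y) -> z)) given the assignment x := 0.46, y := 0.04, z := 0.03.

~y: Gödel ¬ of 0.04 = 0 (operand ≠ 0)
(~y -> x): 0 ≤ 0.46, so result = 1
(x | x) = max(0.46, 0.46) = 0.46
~x: Gödel ¬ of 0.46 = 0 (operand ≠ 0)
((x | x) | ~x) = max(0.46, 0) = 0.46
((~y -> x) & ((x | x) | ~x)) = min(1, 0.46) = 0.46
(((~y -> x) & ((x | x) | ~x)) | z) = max(0.46, 0.03) = 0.46
(z & y) = min(0.03, 0.04) = 0.03
((z & y) -> z): 0.03 ≤ 0.03, so result = 1
~((z & y) -> z): Gödel ¬ of 1 = 0 (operand ≠ 0)
((((~y -> x) & ((x | x) | ~x)) | z) | ~((z & y) -> z)) = max(0.46, 0) = 0.46

0.46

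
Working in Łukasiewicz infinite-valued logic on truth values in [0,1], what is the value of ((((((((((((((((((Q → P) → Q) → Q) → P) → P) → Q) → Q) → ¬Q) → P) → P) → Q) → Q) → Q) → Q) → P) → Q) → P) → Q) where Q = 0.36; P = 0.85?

0.36

(Q → P): min(1, 1 − 0.36 + 0.85) = 1
((Q → P) → Q): min(1, 1 − 1 + 0.36) = 0.36
(((Q → P) → Q) → Q): min(1, 1 − 0.36 + 0.36) = 1
((((Q → P) → Q) → Q) → P): min(1, 1 − 1 + 0.85) = 0.85
(((((Q → P) → Q) → Q) → P) → P): min(1, 1 − 0.85 + 0.85) = 1
((((((Q → P) → Q) → Q) → P) → P) → Q): min(1, 1 − 1 + 0.36) = 0.36
(((((((Q → P) → Q) → Q) → P) → P) → Q) → Q): min(1, 1 − 0.36 + 0.36) = 1
¬Q: Łukasiewicz ¬ gives 1 − 0.36 = 0.64
((((((((Q → P) → Q) → Q) → P) → P) → Q) → Q) → ¬Q): min(1, 1 − 1 + 0.64) = 0.64
(((((((((Q → P) → Q) → Q) → P) → P) → Q) → Q) → ¬Q) → P): min(1, 1 − 0.64 + 0.85) = 1
((((((((((Q → P) → Q) → Q) → P) → P) → Q) → Q) → ¬Q) → P) → P): min(1, 1 − 1 + 0.85) = 0.85
(((((((((((Q → P) → Q) → Q) → P) → P) → Q) → Q) → ¬Q) → P) → P) → Q): min(1, 1 − 0.85 + 0.36) = 0.51
((((((((((((Q → P) → Q) → Q) → P) → P) → Q) → Q) → ¬Q) → P) → P) → Q) → Q): min(1, 1 − 0.51 + 0.36) = 0.85
(((((((((((((Q → P) → Q) → Q) → P) → P) → Q) → Q) → ¬Q) → P) → P) → Q) → Q) → Q): min(1, 1 − 0.85 + 0.36) = 0.51
((((((((((((((Q → P) → Q) → Q) → P) → P) → Q) → Q) → ¬Q) → P) → P) → Q) → Q) → Q) → Q): min(1, 1 − 0.51 + 0.36) = 0.85
(((((((((((((((Q → P) → Q) → Q) → P) → P) → Q) → Q) → ¬Q) → P) → P) → Q) → Q) → Q) → Q) → P): min(1, 1 − 0.85 + 0.85) = 1
((((((((((((((((Q → P) → Q) → Q) → P) → P) → Q) → Q) → ¬Q) → P) → P) → Q) → Q) → Q) → Q) → P) → Q): min(1, 1 − 1 + 0.36) = 0.36
(((((((((((((((((Q → P) → Q) → Q) → P) → P) → Q) → Q) → ¬Q) → P) → P) → Q) → Q) → Q) → Q) → P) → Q) → P): min(1, 1 − 0.36 + 0.85) = 1
((((((((((((((((((Q → P) → Q) → Q) → P) → P) → Q) → Q) → ¬Q) → P) → P) → Q) → Q) → Q) → Q) → P) → Q) → P) → Q): min(1, 1 − 1 + 0.36) = 0.36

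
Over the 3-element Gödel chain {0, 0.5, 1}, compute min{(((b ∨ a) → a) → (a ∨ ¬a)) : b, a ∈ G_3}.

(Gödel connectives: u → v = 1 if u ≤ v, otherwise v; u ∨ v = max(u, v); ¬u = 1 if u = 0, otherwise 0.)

The minimum is attained at b = 0, a = 0.5:
  (b ∨ a) = max(0, 0.5) = 0.5
  ((b ∨ a) → a): 0.5 ≤ 0.5, so result = 1
  ¬a: Gödel ¬ of 0.5 = 0 (operand ≠ 0)
  (a ∨ ¬a) = max(0.5, 0) = 0.5
  (((b ∨ a) → a) → (a ∨ ¬a)): 1 > 0.5, so result = 0.5
Checking all 9 assignments confirms none give a value below 0.50.

0.50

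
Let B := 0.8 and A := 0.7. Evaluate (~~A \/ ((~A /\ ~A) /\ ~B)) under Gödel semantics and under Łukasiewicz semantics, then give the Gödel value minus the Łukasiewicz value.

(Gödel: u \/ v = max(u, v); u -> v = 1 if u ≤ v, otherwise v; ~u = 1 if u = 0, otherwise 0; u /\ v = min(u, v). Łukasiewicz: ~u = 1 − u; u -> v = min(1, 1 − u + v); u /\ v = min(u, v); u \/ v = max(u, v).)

Gödel evaluation:
  ~A: Gödel ¬ of 0.7 = 0 (operand ≠ 0)
  ~~A: Gödel ¬ of 0 = 1 (operand is 0)
  ~A: Gödel ¬ of 0.7 = 0 (operand ≠ 0)
  ~A: Gödel ¬ of 0.7 = 0 (operand ≠ 0)
  (~A /\ ~A) = min(0, 0) = 0
  ~B: Gödel ¬ of 0.8 = 0 (operand ≠ 0)
  ((~A /\ ~A) /\ ~B) = min(0, 0) = 0
  (~~A \/ ((~A /\ ~A) /\ ~B)) = max(1, 0) = 1
  Gödel value = 1
Łukasiewicz evaluation:
  ~A: Łukasiewicz ¬ gives 1 − 0.7 = 0.3
  ~~A: Łukasiewicz ¬ gives 1 − 0.3 = 0.7
  ~A: Łukasiewicz ¬ gives 1 − 0.7 = 0.3
  ~A: Łukasiewicz ¬ gives 1 − 0.7 = 0.3
  (~A /\ ~A) = min(0.3, 0.3) = 0.3
  ~B: Łukasiewicz ¬ gives 1 − 0.8 = 0.2
  ((~A /\ ~A) /\ ~B) = min(0.3, 0.2) = 0.2
  (~~A \/ ((~A /\ ~A) /\ ~B)) = max(0.7, 0.2) = 0.7
  Łukasiewicz value = 0.7
Difference: 1 − 0.7 = 0.30

0.30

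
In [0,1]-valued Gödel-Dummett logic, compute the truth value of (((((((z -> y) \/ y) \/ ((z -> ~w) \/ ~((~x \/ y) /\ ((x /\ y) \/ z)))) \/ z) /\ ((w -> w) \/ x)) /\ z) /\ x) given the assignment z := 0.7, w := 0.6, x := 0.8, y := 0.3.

0.70

(z -> y): 0.7 > 0.3, so result = 0.3
((z -> y) \/ y) = max(0.3, 0.3) = 0.3
~w: Gödel ¬ of 0.6 = 0 (operand ≠ 0)
(z -> ~w): 0.7 > 0, so result = 0
~x: Gödel ¬ of 0.8 = 0 (operand ≠ 0)
(~x \/ y) = max(0, 0.3) = 0.3
(x /\ y) = min(0.8, 0.3) = 0.3
((x /\ y) \/ z) = max(0.3, 0.7) = 0.7
((~x \/ y) /\ ((x /\ y) \/ z)) = min(0.3, 0.7) = 0.3
~((~x \/ y) /\ ((x /\ y) \/ z)): Gödel ¬ of 0.3 = 0 (operand ≠ 0)
((z -> ~w) \/ ~((~x \/ y) /\ ((x /\ y) \/ z))) = max(0, 0) = 0
(((z -> y) \/ y) \/ ((z -> ~w) \/ ~((~x \/ y) /\ ((x /\ y) \/ z)))) = max(0.3, 0) = 0.3
((((z -> y) \/ y) \/ ((z -> ~w) \/ ~((~x \/ y) /\ ((x /\ y) \/ z)))) \/ z) = max(0.3, 0.7) = 0.7
(w -> w): 0.6 ≤ 0.6, so result = 1
((w -> w) \/ x) = max(1, 0.8) = 1
(((((z -> y) \/ y) \/ ((z -> ~w) \/ ~((~x \/ y) /\ ((x /\ y) \/ z)))) \/ z) /\ ((w -> w) \/ x)) = min(0.7, 1) = 0.7
((((((z -> y) \/ y) \/ ((z -> ~w) \/ ~((~x \/ y) /\ ((x /\ y) \/ z)))) \/ z) /\ ((w -> w) \/ x)) /\ z) = min(0.7, 0.7) = 0.7
(((((((z -> y) \/ y) \/ ((z -> ~w) \/ ~((~x \/ y) /\ ((x /\ y) \/ z)))) \/ z) /\ ((w -> w) \/ x)) /\ z) /\ x) = min(0.7, 0.8) = 0.7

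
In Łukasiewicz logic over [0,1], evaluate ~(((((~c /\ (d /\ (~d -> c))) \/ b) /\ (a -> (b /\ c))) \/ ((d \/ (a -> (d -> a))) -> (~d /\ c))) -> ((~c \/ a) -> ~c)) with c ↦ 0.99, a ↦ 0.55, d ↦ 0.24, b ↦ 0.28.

0.30

~c: Łukasiewicz ¬ gives 1 − 0.99 = 0.01
~d: Łukasiewicz ¬ gives 1 − 0.24 = 0.76
(~d -> c): min(1, 1 − 0.76 + 0.99) = 1
(d /\ (~d -> c)) = min(0.24, 1) = 0.24
(~c /\ (d /\ (~d -> c))) = min(0.01, 0.24) = 0.01
((~c /\ (d /\ (~d -> c))) \/ b) = max(0.01, 0.28) = 0.28
(b /\ c) = min(0.28, 0.99) = 0.28
(a -> (b /\ c)): min(1, 1 − 0.55 + 0.28) = 0.73
(((~c /\ (d /\ (~d -> c))) \/ b) /\ (a -> (b /\ c))) = min(0.28, 0.73) = 0.28
(d -> a): min(1, 1 − 0.24 + 0.55) = 1
(a -> (d -> a)): min(1, 1 − 0.55 + 1) = 1
(d \/ (a -> (d -> a))) = max(0.24, 1) = 1
~d: Łukasiewicz ¬ gives 1 − 0.24 = 0.76
(~d /\ c) = min(0.76, 0.99) = 0.76
((d \/ (a -> (d -> a))) -> (~d /\ c)): min(1, 1 − 1 + 0.76) = 0.76
((((~c /\ (d /\ (~d -> c))) \/ b) /\ (a -> (b /\ c))) \/ ((d \/ (a -> (d -> a))) -> (~d /\ c))) = max(0.28, 0.76) = 0.76
~c: Łukasiewicz ¬ gives 1 − 0.99 = 0.01
(~c \/ a) = max(0.01, 0.55) = 0.55
~c: Łukasiewicz ¬ gives 1 − 0.99 = 0.01
((~c \/ a) -> ~c): min(1, 1 − 0.55 + 0.01) = 0.46
(((((~c /\ (d /\ (~d -> c))) \/ b) /\ (a -> (b /\ c))) \/ ((d \/ (a -> (d -> a))) -> (~d /\ c))) -> ((~c \/ a) -> ~c)): min(1, 1 − 0.76 + 0.46) = 0.7
~(((((~c /\ (d /\ (~d -> c))) \/ b) /\ (a -> (b /\ c))) \/ ((d \/ (a -> (d -> a))) -> (~d /\ c))) -> ((~c \/ a) -> ~c)): Łukasiewicz ¬ gives 1 − 0.7 = 0.3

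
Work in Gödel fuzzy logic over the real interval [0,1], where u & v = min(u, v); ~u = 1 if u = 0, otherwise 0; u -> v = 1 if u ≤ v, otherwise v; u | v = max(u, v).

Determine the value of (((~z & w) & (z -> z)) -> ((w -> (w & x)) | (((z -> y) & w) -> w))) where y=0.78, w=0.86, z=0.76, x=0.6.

1.00

~z: Gödel ¬ of 0.76 = 0 (operand ≠ 0)
(~z & w) = min(0, 0.86) = 0
(z -> z): 0.76 ≤ 0.76, so result = 1
((~z & w) & (z -> z)) = min(0, 1) = 0
(w & x) = min(0.86, 0.6) = 0.6
(w -> (w & x)): 0.86 > 0.6, so result = 0.6
(z -> y): 0.76 ≤ 0.78, so result = 1
((z -> y) & w) = min(1, 0.86) = 0.86
(((z -> y) & w) -> w): 0.86 ≤ 0.86, so result = 1
((w -> (w & x)) | (((z -> y) & w) -> w)) = max(0.6, 1) = 1
(((~z & w) & (z -> z)) -> ((w -> (w & x)) | (((z -> y) & w) -> w))): 0 ≤ 1, so result = 1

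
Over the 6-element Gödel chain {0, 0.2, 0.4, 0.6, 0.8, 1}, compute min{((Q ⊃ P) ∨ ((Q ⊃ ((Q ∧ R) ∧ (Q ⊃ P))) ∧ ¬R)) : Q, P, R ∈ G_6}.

0.00

The minimum is attained at Q = 0.2, P = 0, R = 0:
  (Q ⊃ P): 0.2 > 0, so result = 0
  (Q ∧ R) = min(0.2, 0) = 0
  (Q ⊃ P): 0.2 > 0, so result = 0
  ((Q ∧ R) ∧ (Q ⊃ P)) = min(0, 0) = 0
  (Q ⊃ ((Q ∧ R) ∧ (Q ⊃ P))): 0.2 > 0, so result = 0
  ¬R: Gödel ¬ of 0 = 1 (operand is 0)
  ((Q ⊃ ((Q ∧ R) ∧ (Q ⊃ P))) ∧ ¬R) = min(0, 1) = 0
  ((Q ⊃ P) ∨ ((Q ⊃ ((Q ∧ R) ∧ (Q ⊃ P))) ∧ ¬R)) = max(0, 0) = 0
Checking all 216 assignments confirms none give a value below 0.00.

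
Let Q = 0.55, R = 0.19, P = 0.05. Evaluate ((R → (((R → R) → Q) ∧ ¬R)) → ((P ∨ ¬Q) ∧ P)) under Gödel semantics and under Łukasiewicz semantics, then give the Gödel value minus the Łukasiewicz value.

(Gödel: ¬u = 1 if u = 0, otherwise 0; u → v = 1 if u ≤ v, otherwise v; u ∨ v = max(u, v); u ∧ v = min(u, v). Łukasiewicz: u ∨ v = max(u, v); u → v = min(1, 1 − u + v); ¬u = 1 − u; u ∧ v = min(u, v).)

0.95

Gödel evaluation:
  (R → R): 0.19 ≤ 0.19, so result = 1
  ((R → R) → Q): 1 > 0.55, so result = 0.55
  ¬R: Gödel ¬ of 0.19 = 0 (operand ≠ 0)
  (((R → R) → Q) ∧ ¬R) = min(0.55, 0) = 0
  (R → (((R → R) → Q) ∧ ¬R)): 0.19 > 0, so result = 0
  ¬Q: Gödel ¬ of 0.55 = 0 (operand ≠ 0)
  (P ∨ ¬Q) = max(0.05, 0) = 0.05
  ((P ∨ ¬Q) ∧ P) = min(0.05, 0.05) = 0.05
  ((R → (((R → R) → Q) ∧ ¬R)) → ((P ∨ ¬Q) ∧ P)): 0 ≤ 0.05, so result = 1
  Gödel value = 1
Łukasiewicz evaluation:
  (R → R): min(1, 1 − 0.19 + 0.19) = 1
  ((R → R) → Q): min(1, 1 − 1 + 0.55) = 0.55
  ¬R: Łukasiewicz ¬ gives 1 − 0.19 = 0.81
  (((R → R) → Q) ∧ ¬R) = min(0.55, 0.81) = 0.55
  (R → (((R → R) → Q) ∧ ¬R)): min(1, 1 − 0.19 + 0.55) = 1
  ¬Q: Łukasiewicz ¬ gives 1 − 0.55 = 0.45
  (P ∨ ¬Q) = max(0.05, 0.45) = 0.45
  ((P ∨ ¬Q) ∧ P) = min(0.45, 0.05) = 0.05
  ((R → (((R → R) → Q) ∧ ¬R)) → ((P ∨ ¬Q) ∧ P)): min(1, 1 − 1 + 0.05) = 0.05
  Łukasiewicz value = 0.05
Difference: 1 − 0.05 = 0.95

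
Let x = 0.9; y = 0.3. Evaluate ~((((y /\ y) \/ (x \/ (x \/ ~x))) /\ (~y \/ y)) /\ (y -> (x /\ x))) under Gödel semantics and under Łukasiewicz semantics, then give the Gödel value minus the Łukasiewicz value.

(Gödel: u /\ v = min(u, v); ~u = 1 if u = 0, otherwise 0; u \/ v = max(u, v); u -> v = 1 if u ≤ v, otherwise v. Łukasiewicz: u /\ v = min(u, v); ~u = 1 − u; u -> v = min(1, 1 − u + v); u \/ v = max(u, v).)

-0.30

Gödel evaluation:
  (y /\ y) = min(0.3, 0.3) = 0.3
  ~x: Gödel ¬ of 0.9 = 0 (operand ≠ 0)
  (x \/ ~x) = max(0.9, 0) = 0.9
  (x \/ (x \/ ~x)) = max(0.9, 0.9) = 0.9
  ((y /\ y) \/ (x \/ (x \/ ~x))) = max(0.3, 0.9) = 0.9
  ~y: Gödel ¬ of 0.3 = 0 (operand ≠ 0)
  (~y \/ y) = max(0, 0.3) = 0.3
  (((y /\ y) \/ (x \/ (x \/ ~x))) /\ (~y \/ y)) = min(0.9, 0.3) = 0.3
  (x /\ x) = min(0.9, 0.9) = 0.9
  (y -> (x /\ x)): 0.3 ≤ 0.9, so result = 1
  ((((y /\ y) \/ (x \/ (x \/ ~x))) /\ (~y \/ y)) /\ (y -> (x /\ x))) = min(0.3, 1) = 0.3
  ~((((y /\ y) \/ (x \/ (x \/ ~x))) /\ (~y \/ y)) /\ (y -> (x /\ x))): Gödel ¬ of 0.3 = 0 (operand ≠ 0)
  Gödel value = 0
Łukasiewicz evaluation:
  (y /\ y) = min(0.3, 0.3) = 0.3
  ~x: Łukasiewicz ¬ gives 1 − 0.9 = 0.1
  (x \/ ~x) = max(0.9, 0.1) = 0.9
  (x \/ (x \/ ~x)) = max(0.9, 0.9) = 0.9
  ((y /\ y) \/ (x \/ (x \/ ~x))) = max(0.3, 0.9) = 0.9
  ~y: Łukasiewicz ¬ gives 1 − 0.3 = 0.7
  (~y \/ y) = max(0.7, 0.3) = 0.7
  (((y /\ y) \/ (x \/ (x \/ ~x))) /\ (~y \/ y)) = min(0.9, 0.7) = 0.7
  (x /\ x) = min(0.9, 0.9) = 0.9
  (y -> (x /\ x)): min(1, 1 − 0.3 + 0.9) = 1
  ((((y /\ y) \/ (x \/ (x \/ ~x))) /\ (~y \/ y)) /\ (y -> (x /\ x))) = min(0.7, 1) = 0.7
  ~((((y /\ y) \/ (x \/ (x \/ ~x))) /\ (~y \/ y)) /\ (y -> (x /\ x))): Łukasiewicz ¬ gives 1 − 0.7 = 0.3
  Łukasiewicz value = 0.3
Difference: 0 − 0.3 = -0.30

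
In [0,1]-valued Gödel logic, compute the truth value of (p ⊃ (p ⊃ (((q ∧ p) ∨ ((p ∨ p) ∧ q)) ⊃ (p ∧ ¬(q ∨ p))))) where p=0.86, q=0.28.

(q ∧ p) = min(0.28, 0.86) = 0.28
(p ∨ p) = max(0.86, 0.86) = 0.86
((p ∨ p) ∧ q) = min(0.86, 0.28) = 0.28
((q ∧ p) ∨ ((p ∨ p) ∧ q)) = max(0.28, 0.28) = 0.28
(q ∨ p) = max(0.28, 0.86) = 0.86
¬(q ∨ p): Gödel ¬ of 0.86 = 0 (operand ≠ 0)
(p ∧ ¬(q ∨ p)) = min(0.86, 0) = 0
(((q ∧ p) ∨ ((p ∨ p) ∧ q)) ⊃ (p ∧ ¬(q ∨ p))): 0.28 > 0, so result = 0
(p ⊃ (((q ∧ p) ∨ ((p ∨ p) ∧ q)) ⊃ (p ∧ ¬(q ∨ p)))): 0.86 > 0, so result = 0
(p ⊃ (p ⊃ (((q ∧ p) ∨ ((p ∨ p) ∧ q)) ⊃ (p ∧ ¬(q ∨ p))))): 0.86 > 0, so result = 0

0.00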